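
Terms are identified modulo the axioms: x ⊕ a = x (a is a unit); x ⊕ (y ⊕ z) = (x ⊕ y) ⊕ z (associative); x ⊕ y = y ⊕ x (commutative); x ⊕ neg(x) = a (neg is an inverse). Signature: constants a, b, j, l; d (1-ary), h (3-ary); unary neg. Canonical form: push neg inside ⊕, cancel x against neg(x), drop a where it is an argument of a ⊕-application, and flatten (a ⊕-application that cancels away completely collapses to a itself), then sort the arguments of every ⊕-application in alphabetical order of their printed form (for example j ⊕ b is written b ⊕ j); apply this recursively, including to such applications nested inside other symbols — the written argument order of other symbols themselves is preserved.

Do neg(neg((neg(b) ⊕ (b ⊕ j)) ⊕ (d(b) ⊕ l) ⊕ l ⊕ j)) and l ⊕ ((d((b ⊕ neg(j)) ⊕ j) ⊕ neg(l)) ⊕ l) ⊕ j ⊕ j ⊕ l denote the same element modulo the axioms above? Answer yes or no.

Answer: yes — both canonical forms are d(b) ⊕ j ⊕ j ⊕ l ⊕ l

Derivation:
Left:  neg(neg((neg(b) ⊕ (b ⊕ j)) ⊕ (d(b) ⊕ l) ⊕ l ⊕ j))
  Push neg inside:  distribute neg over ⊕ and collapse double neg
  Cancel inverse pairs:  b cancels
  Collect:  j ⊕ j ⊕ d(b) ⊕ l ⊕ l
  Order the arguments:  d(b) ⊕ j ⊕ j ⊕ l ⊕ l
Right:  l ⊕ ((d((b ⊕ neg(j)) ⊕ j) ⊕ neg(l)) ⊕ l) ⊕ j ⊕ j ⊕ l
  Collect terms:  l ⊕ l ⊕ d(b) ⊕ j ⊕ j
  Sort arguments:  d(b) ⊕ j ⊕ j ⊕ l ⊕ l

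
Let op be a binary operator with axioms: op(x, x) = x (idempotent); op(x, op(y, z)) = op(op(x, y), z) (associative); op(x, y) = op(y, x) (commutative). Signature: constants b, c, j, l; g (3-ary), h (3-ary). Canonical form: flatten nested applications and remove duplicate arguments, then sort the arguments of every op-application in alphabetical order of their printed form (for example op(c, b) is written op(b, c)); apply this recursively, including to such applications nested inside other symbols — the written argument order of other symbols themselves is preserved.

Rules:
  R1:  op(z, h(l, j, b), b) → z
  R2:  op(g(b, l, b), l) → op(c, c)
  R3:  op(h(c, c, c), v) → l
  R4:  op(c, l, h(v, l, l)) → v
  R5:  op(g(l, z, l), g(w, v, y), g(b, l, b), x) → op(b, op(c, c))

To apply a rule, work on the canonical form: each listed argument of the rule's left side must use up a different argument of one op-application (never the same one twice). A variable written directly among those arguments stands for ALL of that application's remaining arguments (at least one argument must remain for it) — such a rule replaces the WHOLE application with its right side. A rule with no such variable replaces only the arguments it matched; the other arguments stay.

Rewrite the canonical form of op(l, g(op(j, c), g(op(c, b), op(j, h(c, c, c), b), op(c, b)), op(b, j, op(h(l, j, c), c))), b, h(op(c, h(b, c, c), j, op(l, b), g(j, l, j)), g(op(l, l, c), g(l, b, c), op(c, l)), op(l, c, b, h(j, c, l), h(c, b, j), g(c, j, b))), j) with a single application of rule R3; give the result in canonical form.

Answer: op(b, g(op(c, j), g(op(b, c), l, op(b, c)), op(b, c, h(l, j, c), j)), h(op(b, c, g(j, l, j), h(b, c, c), j, l), g(op(c, l), g(l, b, c), op(c, l)), op(b, c, g(c, j, b), h(c, b, j), h(j, c, l), l)), j, l)

Derivation:
Canonical form:  op(b, g(op(c, j), g(op(b, c), op(b, h(c, c, c), j), op(b, c)), op(b, c, h(l, j, c), j)), h(op(b, c, g(j, l, j), h(b, c, c), j, l), g(op(c, l), g(l, b, c), op(c, l)), op(b, c, g(c, j, b), h(c, b, j), h(j, c, l), l)), j, l)
R3 matches:  uses h(c, c, c);  v := op(b, j)
The extension variable absorbs all remaining arguments, so the whole application is rewritten.
Result:  op(b, g(op(c, j), g(op(b, c), l, op(b, c)), op(b, c, h(l, j, c), j)), h(op(b, c, g(j, l, j), h(b, c, c), j, l), g(op(c, l), g(l, b, c), op(c, l)), op(b, c, g(c, j, b), h(c, b, j), h(j, c, l), l)), j, l)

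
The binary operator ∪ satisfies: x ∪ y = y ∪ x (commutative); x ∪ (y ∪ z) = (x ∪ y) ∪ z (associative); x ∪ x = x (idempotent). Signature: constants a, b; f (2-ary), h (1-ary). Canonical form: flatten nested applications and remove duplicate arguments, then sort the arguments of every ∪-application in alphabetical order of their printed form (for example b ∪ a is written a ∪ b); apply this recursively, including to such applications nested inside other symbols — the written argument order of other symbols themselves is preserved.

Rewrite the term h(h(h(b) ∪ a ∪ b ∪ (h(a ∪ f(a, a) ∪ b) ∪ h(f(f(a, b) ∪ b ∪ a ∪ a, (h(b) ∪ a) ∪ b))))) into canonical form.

Work inside:  h(b) ∪ a ∪ b ∪ (h(a ∪ f(a, a) ∪ b) ∪ h(f(f(a, b) ∪ b ∪ a ∪ a, (h(b) ∪ a) ∪ b)))
Un-nest:  h(b) ∪ a ∪ b ∪ h(a ∪ f(a, a) ∪ b) ∪ h(f(f(a, b) ∪ b ∪ a ∪ a, (h(b) ∪ a) ∪ b))
Canonicalize subterm:  h(a ∪ f(a, a) ∪ b)  →  h(a ∪ b ∪ f(a, a))
Inside:  h(f(f(a, b) ∪ b ∪ a ∪ a, (h(b) ∪ a) ∪ b))  →  h(f(a ∪ b ∪ f(a, b), a ∪ b ∪ h(b)))
Order the arguments:  a ∪ b ∪ h(a ∪ b ∪ f(a, a)) ∪ h(b) ∪ h(f(a ∪ b ∪ f(a, b), a ∪ b ∪ h(b)))
Reassemble:  h(h(a ∪ b ∪ h(a ∪ b ∪ f(a, a)) ∪ h(b) ∪ h(f(a ∪ b ∪ f(a, b), a ∪ b ∪ h(b)))))

Answer: h(h(a ∪ b ∪ h(a ∪ b ∪ f(a, a)) ∪ h(b) ∪ h(f(a ∪ b ∪ f(a, b), a ∪ b ∪ h(b)))))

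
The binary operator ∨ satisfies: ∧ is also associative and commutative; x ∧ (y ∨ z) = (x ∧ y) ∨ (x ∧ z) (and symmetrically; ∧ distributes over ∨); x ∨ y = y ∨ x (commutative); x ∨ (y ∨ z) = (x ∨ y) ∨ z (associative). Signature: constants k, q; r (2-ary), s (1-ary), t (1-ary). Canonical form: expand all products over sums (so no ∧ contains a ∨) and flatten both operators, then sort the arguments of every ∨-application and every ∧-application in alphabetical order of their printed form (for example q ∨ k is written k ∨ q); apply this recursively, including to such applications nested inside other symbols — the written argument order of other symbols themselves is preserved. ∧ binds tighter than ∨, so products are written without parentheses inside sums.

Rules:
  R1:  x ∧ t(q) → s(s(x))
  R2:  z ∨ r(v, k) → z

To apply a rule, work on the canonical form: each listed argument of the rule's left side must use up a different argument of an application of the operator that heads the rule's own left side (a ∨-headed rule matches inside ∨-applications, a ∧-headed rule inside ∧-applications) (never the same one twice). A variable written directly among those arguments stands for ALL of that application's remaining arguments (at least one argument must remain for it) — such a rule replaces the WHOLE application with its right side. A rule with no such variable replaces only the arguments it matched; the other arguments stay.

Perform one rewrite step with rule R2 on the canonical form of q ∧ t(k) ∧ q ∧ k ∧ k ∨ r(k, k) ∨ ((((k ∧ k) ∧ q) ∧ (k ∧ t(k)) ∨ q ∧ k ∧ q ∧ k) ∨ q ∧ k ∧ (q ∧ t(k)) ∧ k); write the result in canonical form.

Answer: k ∧ k ∧ k ∧ q ∧ t(k) ∨ k ∧ k ∧ q ∧ q ∨ k ∧ k ∧ q ∧ q ∧ t(k) ∨ k ∧ k ∧ q ∧ q ∧ t(k)

Derivation:
Canonical form:  k ∧ k ∧ k ∧ q ∧ t(k) ∨ k ∧ k ∧ q ∧ q ∨ k ∧ k ∧ q ∧ q ∧ t(k) ∨ k ∧ k ∧ q ∧ q ∧ t(k) ∨ r(k, k)
Match R2:  consume r(k, k);  v := k, z := k ∧ k ∧ k ∧ q ∧ t(k) ∨ k ∧ k ∧ q ∧ q ∨ k ∧ k ∧ q ∧ q ∧ t(k) ∨ k ∧ k ∧ q ∧ q ∧ t(k)
The extension variable absorbs all remaining arguments, so the whole application is rewritten.
New term:  k ∧ k ∧ k ∧ q ∧ t(k) ∨ k ∧ k ∧ q ∧ q ∨ k ∧ k ∧ q ∧ q ∧ t(k) ∨ k ∧ k ∧ q ∧ q ∧ t(k)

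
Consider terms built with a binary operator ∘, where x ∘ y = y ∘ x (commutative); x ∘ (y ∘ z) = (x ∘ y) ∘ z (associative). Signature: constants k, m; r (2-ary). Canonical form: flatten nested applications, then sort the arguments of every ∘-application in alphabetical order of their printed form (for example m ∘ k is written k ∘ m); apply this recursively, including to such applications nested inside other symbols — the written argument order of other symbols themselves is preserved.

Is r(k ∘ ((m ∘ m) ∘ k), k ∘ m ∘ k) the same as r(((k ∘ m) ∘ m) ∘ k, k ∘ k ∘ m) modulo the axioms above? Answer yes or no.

Answer: yes — both canonical forms are r(k ∘ k ∘ m ∘ m, k ∘ k ∘ m)

Derivation:
Left:  r(k ∘ ((m ∘ m) ∘ k), k ∘ m ∘ k)
  Work inside:  k ∘ ((m ∘ m) ∘ k)
  Un-nest:  k ∘ m ∘ m ∘ k
  Sort:  k ∘ k ∘ m ∘ m
  Rebuild:  r(k ∘ k ∘ m ∘ m, k ∘ k ∘ m)
Right:  r(((k ∘ m) ∘ m) ∘ k, k ∘ k ∘ m)
  Work inside:  ((k ∘ m) ∘ m) ∘ k
  Un-nest:  k ∘ m ∘ m ∘ k
  Order the arguments:  k ∘ k ∘ m ∘ m
  Rebuild:  r(k ∘ k ∘ m ∘ m, k ∘ k ∘ m)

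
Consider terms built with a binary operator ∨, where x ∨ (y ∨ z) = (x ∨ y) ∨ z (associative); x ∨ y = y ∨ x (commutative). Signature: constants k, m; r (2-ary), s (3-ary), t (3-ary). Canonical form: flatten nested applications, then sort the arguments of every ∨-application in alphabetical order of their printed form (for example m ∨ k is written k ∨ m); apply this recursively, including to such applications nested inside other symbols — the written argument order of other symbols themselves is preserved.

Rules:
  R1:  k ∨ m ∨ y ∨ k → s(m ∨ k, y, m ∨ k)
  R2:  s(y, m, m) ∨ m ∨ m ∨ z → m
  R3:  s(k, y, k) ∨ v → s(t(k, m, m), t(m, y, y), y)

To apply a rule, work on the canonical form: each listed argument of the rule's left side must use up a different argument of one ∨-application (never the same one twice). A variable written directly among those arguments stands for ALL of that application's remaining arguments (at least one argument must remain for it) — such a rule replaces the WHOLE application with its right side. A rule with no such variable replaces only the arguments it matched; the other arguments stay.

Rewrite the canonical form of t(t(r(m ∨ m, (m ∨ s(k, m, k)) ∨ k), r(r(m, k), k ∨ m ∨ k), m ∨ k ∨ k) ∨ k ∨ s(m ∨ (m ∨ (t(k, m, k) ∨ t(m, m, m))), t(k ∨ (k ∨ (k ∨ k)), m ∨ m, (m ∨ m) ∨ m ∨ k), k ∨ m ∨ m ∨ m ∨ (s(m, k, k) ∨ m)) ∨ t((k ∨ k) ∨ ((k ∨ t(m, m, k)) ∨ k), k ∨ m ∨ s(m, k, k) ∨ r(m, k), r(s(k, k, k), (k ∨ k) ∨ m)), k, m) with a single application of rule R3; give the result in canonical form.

Answer: t(k ∨ s(m ∨ m ∨ t(k, m, k) ∨ t(m, m, m), t(k ∨ k ∨ k ∨ k, m ∨ m, k ∨ m ∨ m ∨ m), k ∨ m ∨ m ∨ m ∨ m ∨ s(m, k, k)) ∨ t(k ∨ k ∨ k ∨ k ∨ t(m, m, k), k ∨ m ∨ r(m, k) ∨ s(m, k, k), r(s(k, k, k), k ∨ k ∨ m)) ∨ t(r(m ∨ m, s(t(k, m, m), t(m, m, m), m)), r(r(m, k), k ∨ k ∨ m), k ∨ k ∨ m), k, m)

Derivation:
Canonical form:  t(k ∨ s(m ∨ m ∨ t(k, m, k) ∨ t(m, m, m), t(k ∨ k ∨ k ∨ k, m ∨ m, k ∨ m ∨ m ∨ m), k ∨ m ∨ m ∨ m ∨ m ∨ s(m, k, k)) ∨ t(k ∨ k ∨ k ∨ k ∨ t(m, m, k), k ∨ m ∨ r(m, k) ∨ s(m, k, k), r(s(k, k, k), k ∨ k ∨ m)) ∨ t(r(m ∨ m, k ∨ m ∨ s(k, m, k)), r(r(m, k), k ∨ k ∨ m), k ∨ k ∨ m), k, m)
Match R3:  consume s(k, m, k);  v := k ∨ m, y := m
Every leftover argument binds to the variable; the entire application is replaced.
Result:  t(k ∨ s(m ∨ m ∨ t(k, m, k) ∨ t(m, m, m), t(k ∨ k ∨ k ∨ k, m ∨ m, k ∨ m ∨ m ∨ m), k ∨ m ∨ m ∨ m ∨ m ∨ s(m, k, k)) ∨ t(k ∨ k ∨ k ∨ k ∨ t(m, m, k), k ∨ m ∨ r(m, k) ∨ s(m, k, k), r(s(k, k, k), k ∨ k ∨ m)) ∨ t(r(m ∨ m, s(t(k, m, m), t(m, m, m), m)), r(r(m, k), k ∨ k ∨ m), k ∨ k ∨ m), k, m)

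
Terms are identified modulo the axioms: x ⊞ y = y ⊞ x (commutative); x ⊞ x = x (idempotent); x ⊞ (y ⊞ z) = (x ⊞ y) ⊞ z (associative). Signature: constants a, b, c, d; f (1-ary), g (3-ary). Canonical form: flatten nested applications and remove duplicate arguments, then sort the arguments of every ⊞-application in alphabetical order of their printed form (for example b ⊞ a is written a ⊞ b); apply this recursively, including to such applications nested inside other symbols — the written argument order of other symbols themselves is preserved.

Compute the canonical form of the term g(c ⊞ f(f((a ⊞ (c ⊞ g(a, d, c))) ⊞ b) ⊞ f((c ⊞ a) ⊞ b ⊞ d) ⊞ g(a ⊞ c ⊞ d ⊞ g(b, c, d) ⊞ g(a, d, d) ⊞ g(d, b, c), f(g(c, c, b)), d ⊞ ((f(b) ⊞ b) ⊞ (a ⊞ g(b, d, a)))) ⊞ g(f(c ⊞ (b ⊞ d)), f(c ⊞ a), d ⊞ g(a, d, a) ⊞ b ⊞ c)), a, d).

Focus inside:  c ⊞ f(f((a ⊞ (c ⊞ g(a, d, c))) ⊞ b) ⊞ f((c ⊞ a) ⊞ b ⊞ d) ⊞ g(a ⊞ c ⊞ d ⊞ g(b, c, d) ⊞ g(a, d, d) ⊞ g(d, b, c), f(g(c, c, b)), d ⊞ ((f(b) ⊞ b) ⊞ (a ⊞ g(b, d, a)))) ⊞ g(f(c ⊞ (b ⊞ d)), f(c ⊞ a), d ⊞ g(a, d, a) ⊞ b ⊞ c))
Inside:  f(f((a ⊞ (c ⊞ g(a, d, c))) ⊞ b) ⊞ f((c ⊞ a) ⊞ b ⊞ d) ⊞ g(a ⊞ c ⊞ d ⊞ g(b, c, d) ⊞ g(a, d, d) ⊞ g(d, b, c), f(g(c, c, b)), d ⊞ ((f(b) ⊞ b) ⊞ (a ⊞ g(b, d, a)))) ⊞ g(f(c ⊞ (b ⊞ d)), f(c ⊞ a), d ⊞ g(a, d, a) ⊞ b ⊞ c))  →  f(f(a ⊞ b ⊞ c ⊞ d) ⊞ f(a ⊞ b ⊞ c ⊞ g(a, d, c)) ⊞ g(a ⊞ c ⊞ d ⊞ g(a, d, d) ⊞ g(b, c, d) ⊞ g(d, b, c), f(g(c, c, b)), a ⊞ b ⊞ d ⊞ f(b) ⊞ g(b, d, a)) ⊞ g(f(b ⊞ c ⊞ d), f(a ⊞ c), b ⊞ c ⊞ d ⊞ g(a, d, a)))
Order the arguments:  c ⊞ f(f(a ⊞ b ⊞ c ⊞ d) ⊞ f(a ⊞ b ⊞ c ⊞ g(a, d, c)) ⊞ g(a ⊞ c ⊞ d ⊞ g(a, d, d) ⊞ g(b, c, d) ⊞ g(d, b, c), f(g(c, c, b)), a ⊞ b ⊞ d ⊞ f(b) ⊞ g(b, d, a)) ⊞ g(f(b ⊞ c ⊞ d), f(a ⊞ c), b ⊞ c ⊞ d ⊞ g(a, d, a)))
Rebuild:  g(c ⊞ f(f(a ⊞ b ⊞ c ⊞ d) ⊞ f(a ⊞ b ⊞ c ⊞ g(a, d, c)) ⊞ g(a ⊞ c ⊞ d ⊞ g(a, d, d) ⊞ g(b, c, d) ⊞ g(d, b, c), f(g(c, c, b)), a ⊞ b ⊞ d ⊞ f(b) ⊞ g(b, d, a)) ⊞ g(f(b ⊞ c ⊞ d), f(a ⊞ c), b ⊞ c ⊞ d ⊞ g(a, d, a))), a, d)

Answer: g(c ⊞ f(f(a ⊞ b ⊞ c ⊞ d) ⊞ f(a ⊞ b ⊞ c ⊞ g(a, d, c)) ⊞ g(a ⊞ c ⊞ d ⊞ g(a, d, d) ⊞ g(b, c, d) ⊞ g(d, b, c), f(g(c, c, b)), a ⊞ b ⊞ d ⊞ f(b) ⊞ g(b, d, a)) ⊞ g(f(b ⊞ c ⊞ d), f(a ⊞ c), b ⊞ c ⊞ d ⊞ g(a, d, a))), a, d)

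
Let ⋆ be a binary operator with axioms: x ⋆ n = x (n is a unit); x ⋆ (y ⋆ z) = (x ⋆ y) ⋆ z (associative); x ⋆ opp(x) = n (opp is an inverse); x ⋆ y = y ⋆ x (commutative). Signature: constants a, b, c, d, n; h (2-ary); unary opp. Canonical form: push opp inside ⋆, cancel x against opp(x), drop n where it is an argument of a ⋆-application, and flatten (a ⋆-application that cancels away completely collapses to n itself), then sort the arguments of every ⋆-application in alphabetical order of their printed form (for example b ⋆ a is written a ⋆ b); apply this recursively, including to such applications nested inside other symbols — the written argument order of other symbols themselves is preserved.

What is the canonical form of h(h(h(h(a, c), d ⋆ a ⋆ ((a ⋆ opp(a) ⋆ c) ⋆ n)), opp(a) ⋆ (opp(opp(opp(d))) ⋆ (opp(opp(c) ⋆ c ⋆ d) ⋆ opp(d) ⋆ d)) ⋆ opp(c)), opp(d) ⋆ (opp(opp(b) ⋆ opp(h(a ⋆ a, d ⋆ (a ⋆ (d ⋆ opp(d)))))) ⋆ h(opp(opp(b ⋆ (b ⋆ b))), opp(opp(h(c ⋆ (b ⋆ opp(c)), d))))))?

Answer: h(h(h(h(a, c), a ⋆ c ⋆ d), opp(a) ⋆ opp(c) ⋆ opp(d) ⋆ opp(d)), b ⋆ h(a ⋆ a, a ⋆ d) ⋆ h(b ⋆ b ⋆ b, h(b, d)) ⋆ opp(d))

Derivation:
Focus inside:  opp(d) ⋆ (opp(opp(b) ⋆ opp(h(a ⋆ a, d ⋆ (a ⋆ (d ⋆ opp(d)))))) ⋆ h(opp(opp(b ⋆ (b ⋆ b))), opp(opp(h(c ⋆ (b ⋆ opp(c)), d)))))
Push opp inside:  distribute opp over ⋆ and collapse double opp
Combine occurrences:  opp(d) ⋆ b ⋆ h(a ⋆ a, a ⋆ d) ⋆ h(b ⋆ b ⋆ b, h(b, d))
Order the arguments:  b ⋆ h(a ⋆ a, a ⋆ d) ⋆ h(b ⋆ b ⋆ b, h(b, d)) ⋆ opp(d)
Put back:  h(h(h(h(a, c), a ⋆ c ⋆ d), opp(a) ⋆ opp(c) ⋆ opp(d) ⋆ opp(d)), b ⋆ h(a ⋆ a, a ⋆ d) ⋆ h(b ⋆ b ⋆ b, h(b, d)) ⋆ opp(d))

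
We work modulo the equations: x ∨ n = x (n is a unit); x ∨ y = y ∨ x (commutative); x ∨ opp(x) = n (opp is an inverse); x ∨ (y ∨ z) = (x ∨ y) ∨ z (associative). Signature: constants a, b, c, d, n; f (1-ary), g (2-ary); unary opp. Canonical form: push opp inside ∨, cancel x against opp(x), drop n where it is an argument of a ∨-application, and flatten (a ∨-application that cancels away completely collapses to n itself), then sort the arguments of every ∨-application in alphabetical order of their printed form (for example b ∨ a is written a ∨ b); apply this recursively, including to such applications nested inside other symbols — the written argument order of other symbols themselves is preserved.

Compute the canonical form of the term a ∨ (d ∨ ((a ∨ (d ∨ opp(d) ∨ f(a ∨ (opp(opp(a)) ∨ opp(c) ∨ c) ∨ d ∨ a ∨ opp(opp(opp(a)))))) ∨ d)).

Push opp inside:  distribute opp over ∨ and collapse double opp
Collect terms:  a ∨ a ∨ d ∨ d ∨ f(a ∨ a ∨ d)

Answer: a ∨ a ∨ d ∨ d ∨ f(a ∨ a ∨ d)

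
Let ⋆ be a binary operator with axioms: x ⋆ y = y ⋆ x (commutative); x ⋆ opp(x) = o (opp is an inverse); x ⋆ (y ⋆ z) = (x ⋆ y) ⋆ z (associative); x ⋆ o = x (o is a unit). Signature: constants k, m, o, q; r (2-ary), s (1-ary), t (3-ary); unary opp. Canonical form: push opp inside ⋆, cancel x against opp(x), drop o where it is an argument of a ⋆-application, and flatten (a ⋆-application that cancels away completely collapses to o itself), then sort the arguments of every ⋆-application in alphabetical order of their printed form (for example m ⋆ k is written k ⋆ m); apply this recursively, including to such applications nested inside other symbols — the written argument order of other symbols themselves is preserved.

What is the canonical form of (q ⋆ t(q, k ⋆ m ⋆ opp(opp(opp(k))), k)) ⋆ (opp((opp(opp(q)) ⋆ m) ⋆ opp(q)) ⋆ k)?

Push opp inside:  distribute opp over ⋆ and collapse double opp
Combine occurrences:  q ⋆ t(q, m, k) ⋆ opp(m) ⋆ k
Sort:  k ⋆ opp(m) ⋆ q ⋆ t(q, m, k)

Answer: k ⋆ opp(m) ⋆ q ⋆ t(q, m, k)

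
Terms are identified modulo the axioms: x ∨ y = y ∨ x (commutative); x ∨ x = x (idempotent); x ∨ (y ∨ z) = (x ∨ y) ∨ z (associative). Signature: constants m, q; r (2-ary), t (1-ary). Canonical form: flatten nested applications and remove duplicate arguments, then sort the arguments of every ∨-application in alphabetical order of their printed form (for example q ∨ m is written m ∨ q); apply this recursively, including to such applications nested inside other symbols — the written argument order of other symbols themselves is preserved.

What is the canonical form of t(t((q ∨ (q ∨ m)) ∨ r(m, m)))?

Answer: t(t(m ∨ q ∨ r(m, m)))

Derivation:
Work inside:  (q ∨ (q ∨ m)) ∨ r(m, m)
Merge nested applications:  q ∨ q ∨ m ∨ r(m, m)
Drop duplicates:  drop duplicate q
Order the arguments:  m ∨ q ∨ r(m, m)
Reassemble:  t(t(m ∨ q ∨ r(m, m)))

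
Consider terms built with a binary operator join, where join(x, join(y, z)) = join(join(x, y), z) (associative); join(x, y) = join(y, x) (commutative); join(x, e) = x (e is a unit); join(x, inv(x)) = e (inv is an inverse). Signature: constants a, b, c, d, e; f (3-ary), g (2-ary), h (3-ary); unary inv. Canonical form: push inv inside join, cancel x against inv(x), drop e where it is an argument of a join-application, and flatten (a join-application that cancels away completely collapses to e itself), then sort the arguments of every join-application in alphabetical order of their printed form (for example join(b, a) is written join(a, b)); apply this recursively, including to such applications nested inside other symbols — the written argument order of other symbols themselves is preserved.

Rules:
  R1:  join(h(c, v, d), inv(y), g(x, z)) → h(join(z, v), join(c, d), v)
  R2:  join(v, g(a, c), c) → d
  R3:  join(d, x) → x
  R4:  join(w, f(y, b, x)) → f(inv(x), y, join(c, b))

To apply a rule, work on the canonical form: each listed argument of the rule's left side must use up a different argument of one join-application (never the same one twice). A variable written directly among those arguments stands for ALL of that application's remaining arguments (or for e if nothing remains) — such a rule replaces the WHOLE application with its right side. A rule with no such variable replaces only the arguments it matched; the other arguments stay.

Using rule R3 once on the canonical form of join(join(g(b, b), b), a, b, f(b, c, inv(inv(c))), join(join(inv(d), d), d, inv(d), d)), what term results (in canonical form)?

Canonical form:  join(a, b, b, d, f(b, c, c), g(b, b))
R3 matches:  uses d;  x := join(a, b, b, f(b, c, c), g(b, b))
The variable takes the whole remainder — replace the entire application.
Giving:  join(a, b, b, f(b, c, c), g(b, b))

Answer: join(a, b, b, f(b, c, c), g(b, b))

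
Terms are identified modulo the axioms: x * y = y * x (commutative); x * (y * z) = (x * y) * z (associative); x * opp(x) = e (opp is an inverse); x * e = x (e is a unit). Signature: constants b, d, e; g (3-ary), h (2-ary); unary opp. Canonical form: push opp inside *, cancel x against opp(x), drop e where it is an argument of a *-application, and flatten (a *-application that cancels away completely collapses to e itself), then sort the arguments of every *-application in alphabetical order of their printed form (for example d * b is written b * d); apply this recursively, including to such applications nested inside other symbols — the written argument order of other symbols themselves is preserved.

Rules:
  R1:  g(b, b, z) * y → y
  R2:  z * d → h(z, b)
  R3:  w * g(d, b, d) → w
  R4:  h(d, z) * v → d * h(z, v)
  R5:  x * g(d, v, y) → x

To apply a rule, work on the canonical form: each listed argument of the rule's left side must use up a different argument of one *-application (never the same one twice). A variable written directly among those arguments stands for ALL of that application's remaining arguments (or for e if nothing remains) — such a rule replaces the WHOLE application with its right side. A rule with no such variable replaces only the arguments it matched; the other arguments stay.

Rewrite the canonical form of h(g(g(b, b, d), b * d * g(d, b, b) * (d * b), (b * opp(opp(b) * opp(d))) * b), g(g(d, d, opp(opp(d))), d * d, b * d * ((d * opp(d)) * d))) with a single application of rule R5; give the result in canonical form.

Canonical form:  h(g(g(b, b, d), b * b * d * d * g(d, b, b), b * b * b * d), g(g(d, d, d), d * d, b * d * d))
R5 matches:  uses g(d, b, b);  v := b, x := b * b * d * d, y := b
The extension variable absorbs all remaining arguments, so the whole application is rewritten.
Result:  h(g(g(b, b, d), b * b * d * d, b * b * b * d), g(g(d, d, d), d * d, b * d * d))

Answer: h(g(g(b, b, d), b * b * d * d, b * b * b * d), g(g(d, d, d), d * d, b * d * d))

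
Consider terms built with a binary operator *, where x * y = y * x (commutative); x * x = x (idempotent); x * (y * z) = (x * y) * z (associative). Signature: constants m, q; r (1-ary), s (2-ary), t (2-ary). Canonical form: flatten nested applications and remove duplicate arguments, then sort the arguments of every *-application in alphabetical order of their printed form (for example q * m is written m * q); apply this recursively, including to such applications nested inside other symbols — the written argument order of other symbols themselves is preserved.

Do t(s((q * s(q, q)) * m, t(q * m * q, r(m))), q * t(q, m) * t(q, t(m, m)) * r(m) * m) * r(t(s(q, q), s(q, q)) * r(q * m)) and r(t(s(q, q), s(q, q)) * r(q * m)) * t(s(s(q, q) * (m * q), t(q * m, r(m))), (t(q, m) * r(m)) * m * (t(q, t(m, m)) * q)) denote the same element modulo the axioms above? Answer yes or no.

Left:  t(s((q * s(q, q)) * m, t(q * m * q, r(m))), q * t(q, m) * t(q, t(m, m)) * r(m) * m) * r(t(s(q, q), s(q, q)) * r(q * m))
  Simplify inside:  t(s((q * s(q, q)) * m, t(q * m * q, r(m))), q * t(q, m) * t(q, t(m, m)) * r(m) * m)  →  t(s(m * q * s(q, q), t(m * q, r(m))), m * q * r(m) * t(q, m) * t(q, t(m, m)))
  Simplify inside:  r(t(s(q, q), s(q, q)) * r(q * m))  →  r(r(m * q) * t(s(q, q), s(q, q)))
  Order the arguments:  r(r(m * q) * t(s(q, q), s(q, q))) * t(s(m * q * s(q, q), t(m * q, r(m))), m * q * r(m) * t(q, m) * t(q, t(m, m)))
Right:  r(t(s(q, q), s(q, q)) * r(q * m)) * t(s(s(q, q) * (m * q), t(q * m, r(m))), (t(q, m) * r(m)) * m * (t(q, t(m, m)) * q))
  Canonicalize subterm:  r(t(s(q, q), s(q, q)) * r(q * m))  →  r(r(m * q) * t(s(q, q), s(q, q)))
  Simplify inside:  t(s(s(q, q) * (m * q), t(q * m, r(m))), (t(q, m) * r(m)) * m * (t(q, t(m, m)) * q))  →  t(s(m * q * s(q, q), t(m * q, r(m))), m * q * r(m) * t(q, m) * t(q, t(m, m)))
  Order the arguments:  r(r(m * q) * t(s(q, q), s(q, q))) * t(s(m * q * s(q, q), t(m * q, r(m))), m * q * r(m) * t(q, m) * t(q, t(m, m)))

Answer: yes — both canonical forms are r(r(m * q) * t(s(q, q), s(q, q))) * t(s(m * q * s(q, q), t(m * q, r(m))), m * q * r(m) * t(q, m) * t(q, t(m, m)))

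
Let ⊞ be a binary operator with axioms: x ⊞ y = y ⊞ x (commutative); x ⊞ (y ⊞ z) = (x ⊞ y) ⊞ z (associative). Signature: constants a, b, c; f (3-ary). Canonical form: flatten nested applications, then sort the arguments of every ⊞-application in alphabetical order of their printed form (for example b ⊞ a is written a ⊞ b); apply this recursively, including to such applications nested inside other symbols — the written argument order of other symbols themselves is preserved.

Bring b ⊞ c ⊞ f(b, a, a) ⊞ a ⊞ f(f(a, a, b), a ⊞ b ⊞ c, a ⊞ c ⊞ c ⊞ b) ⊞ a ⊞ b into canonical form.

Answer: a ⊞ a ⊞ b ⊞ b ⊞ c ⊞ f(b, a, a) ⊞ f(f(a, a, b), a ⊞ b ⊞ c, a ⊞ b ⊞ c ⊞ c)

Derivation:
Simplify inside:  f(f(a, a, b), a ⊞ b ⊞ c, a ⊞ c ⊞ c ⊞ b)  →  f(f(a, a, b), a ⊞ b ⊞ c, a ⊞ b ⊞ c ⊞ c)
Order the arguments:  a ⊞ a ⊞ b ⊞ b ⊞ c ⊞ f(b, a, a) ⊞ f(f(a, a, b), a ⊞ b ⊞ c, a ⊞ b ⊞ c ⊞ c)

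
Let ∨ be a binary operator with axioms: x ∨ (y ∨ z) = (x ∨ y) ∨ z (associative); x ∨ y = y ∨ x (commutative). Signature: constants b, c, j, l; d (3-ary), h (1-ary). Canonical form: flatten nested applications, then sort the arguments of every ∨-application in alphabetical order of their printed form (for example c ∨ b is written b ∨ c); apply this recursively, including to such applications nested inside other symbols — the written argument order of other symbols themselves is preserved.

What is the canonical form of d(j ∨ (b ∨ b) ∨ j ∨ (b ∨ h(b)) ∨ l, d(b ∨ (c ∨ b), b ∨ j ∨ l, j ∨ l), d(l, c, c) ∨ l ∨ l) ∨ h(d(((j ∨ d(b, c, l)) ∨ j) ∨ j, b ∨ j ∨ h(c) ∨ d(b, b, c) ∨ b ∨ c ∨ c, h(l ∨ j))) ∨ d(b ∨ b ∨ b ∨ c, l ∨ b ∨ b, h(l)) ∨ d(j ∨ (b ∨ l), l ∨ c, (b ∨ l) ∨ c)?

Canonicalize subterm:  d(j ∨ (b ∨ b) ∨ j ∨ (b ∨ h(b)) ∨ l, d(b ∨ (c ∨ b), b ∨ j ∨ l, j ∨ l), d(l, c, c) ∨ l ∨ l)  →  d(b ∨ b ∨ b ∨ h(b) ∨ j ∨ j ∨ l, d(b ∨ b ∨ c, b ∨ j ∨ l, j ∨ l), d(l, c, c) ∨ l ∨ l)
Simplify inside:  h(d(((j ∨ d(b, c, l)) ∨ j) ∨ j, b ∨ j ∨ h(c) ∨ d(b, b, c) ∨ b ∨ c ∨ c, h(l ∨ j)))  →  h(d(d(b, c, l) ∨ j ∨ j ∨ j, b ∨ b ∨ c ∨ c ∨ d(b, b, c) ∨ h(c) ∨ j, h(j ∨ l)))
Canonicalize subterm:  d(b ∨ b ∨ b ∨ c, l ∨ b ∨ b, h(l))  →  d(b ∨ b ∨ b ∨ c, b ∨ b ∨ l, h(l))
Sort:  d(b ∨ b ∨ b ∨ c, b ∨ b ∨ l, h(l)) ∨ d(b ∨ b ∨ b ∨ h(b) ∨ j ∨ j ∨ l, d(b ∨ b ∨ c, b ∨ j ∨ l, j ∨ l), d(l, c, c) ∨ l ∨ l) ∨ d(b ∨ j ∨ l, c ∨ l, b ∨ c ∨ l) ∨ h(d(d(b, c, l) ∨ j ∨ j ∨ j, b ∨ b ∨ c ∨ c ∨ d(b, b, c) ∨ h(c) ∨ j, h(j ∨ l)))

Answer: d(b ∨ b ∨ b ∨ c, b ∨ b ∨ l, h(l)) ∨ d(b ∨ b ∨ b ∨ h(b) ∨ j ∨ j ∨ l, d(b ∨ b ∨ c, b ∨ j ∨ l, j ∨ l), d(l, c, c) ∨ l ∨ l) ∨ d(b ∨ j ∨ l, c ∨ l, b ∨ c ∨ l) ∨ h(d(d(b, c, l) ∨ j ∨ j ∨ j, b ∨ b ∨ c ∨ c ∨ d(b, b, c) ∨ h(c) ∨ j, h(j ∨ l)))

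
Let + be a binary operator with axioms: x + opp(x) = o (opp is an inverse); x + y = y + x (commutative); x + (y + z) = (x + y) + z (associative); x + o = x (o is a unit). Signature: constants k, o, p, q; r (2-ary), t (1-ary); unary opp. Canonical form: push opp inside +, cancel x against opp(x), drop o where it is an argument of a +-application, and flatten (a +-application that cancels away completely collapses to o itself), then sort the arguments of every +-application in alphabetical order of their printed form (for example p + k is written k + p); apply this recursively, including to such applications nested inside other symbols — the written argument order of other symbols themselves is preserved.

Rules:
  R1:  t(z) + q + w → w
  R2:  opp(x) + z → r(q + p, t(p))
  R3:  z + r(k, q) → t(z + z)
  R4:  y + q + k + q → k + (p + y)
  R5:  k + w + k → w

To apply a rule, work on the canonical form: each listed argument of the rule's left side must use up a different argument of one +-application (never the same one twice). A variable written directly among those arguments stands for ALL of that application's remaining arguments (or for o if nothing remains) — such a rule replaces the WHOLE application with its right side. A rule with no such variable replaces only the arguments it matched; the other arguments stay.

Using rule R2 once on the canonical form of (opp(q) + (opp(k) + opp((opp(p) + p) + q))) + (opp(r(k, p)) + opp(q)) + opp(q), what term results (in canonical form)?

Canonical form:  opp(k) + opp(q) + opp(q) + opp(q) + opp(q) + opp(r(k, p))
Apply R2:  consuming opp(k);  x := k, z := opp(q) + opp(q) + opp(q) + opp(q) + opp(r(k, p))
The variable takes the whole remainder — replace the entire application.
Result:  r(p + q, t(p))

Answer: r(p + q, t(p))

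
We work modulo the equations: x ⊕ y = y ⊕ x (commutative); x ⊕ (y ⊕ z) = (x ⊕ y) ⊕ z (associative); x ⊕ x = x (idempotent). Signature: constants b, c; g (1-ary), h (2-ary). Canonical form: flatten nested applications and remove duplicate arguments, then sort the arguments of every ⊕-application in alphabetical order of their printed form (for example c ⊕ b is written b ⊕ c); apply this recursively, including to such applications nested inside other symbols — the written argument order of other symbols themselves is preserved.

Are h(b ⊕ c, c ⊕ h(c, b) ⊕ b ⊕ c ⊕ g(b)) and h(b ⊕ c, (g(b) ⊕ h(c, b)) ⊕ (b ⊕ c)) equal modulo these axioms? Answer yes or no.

Left:  h(b ⊕ c, c ⊕ h(c, b) ⊕ b ⊕ c ⊕ g(b))
  Focus inside:  c ⊕ h(c, b) ⊕ b ⊕ c ⊕ g(b)
  Drop duplicates:  drop duplicate c
  Sort arguments:  b ⊕ c ⊕ g(b) ⊕ h(c, b)
  Reassemble:  h(b ⊕ c, b ⊕ c ⊕ g(b) ⊕ h(c, b))
Right:  h(b ⊕ c, (g(b) ⊕ h(c, b)) ⊕ (b ⊕ c))
  Work inside:  (g(b) ⊕ h(c, b)) ⊕ (b ⊕ c)
  Merge nested applications:  g(b) ⊕ h(c, b) ⊕ b ⊕ c
  Sort arguments:  b ⊕ c ⊕ g(b) ⊕ h(c, b)
  Rebuild:  h(b ⊕ c, b ⊕ c ⊕ g(b) ⊕ h(c, b))

Answer: yes — both canonical forms are h(b ⊕ c, b ⊕ c ⊕ g(b) ⊕ h(c, b))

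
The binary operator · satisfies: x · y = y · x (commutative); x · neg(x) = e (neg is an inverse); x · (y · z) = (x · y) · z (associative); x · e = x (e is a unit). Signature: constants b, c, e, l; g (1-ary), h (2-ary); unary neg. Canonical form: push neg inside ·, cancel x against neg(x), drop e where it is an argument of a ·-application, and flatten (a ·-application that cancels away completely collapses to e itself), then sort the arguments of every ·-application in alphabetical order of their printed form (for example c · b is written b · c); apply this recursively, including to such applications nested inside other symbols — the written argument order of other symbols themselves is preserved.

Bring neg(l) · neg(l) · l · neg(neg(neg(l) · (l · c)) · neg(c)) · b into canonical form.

Answer: b · c · c · neg(l)

Derivation:
Push neg inside:  distribute neg over · and collapse double neg
Combine occurrences:  neg(l) · c · c · b
Sort arguments:  b · c · c · neg(l)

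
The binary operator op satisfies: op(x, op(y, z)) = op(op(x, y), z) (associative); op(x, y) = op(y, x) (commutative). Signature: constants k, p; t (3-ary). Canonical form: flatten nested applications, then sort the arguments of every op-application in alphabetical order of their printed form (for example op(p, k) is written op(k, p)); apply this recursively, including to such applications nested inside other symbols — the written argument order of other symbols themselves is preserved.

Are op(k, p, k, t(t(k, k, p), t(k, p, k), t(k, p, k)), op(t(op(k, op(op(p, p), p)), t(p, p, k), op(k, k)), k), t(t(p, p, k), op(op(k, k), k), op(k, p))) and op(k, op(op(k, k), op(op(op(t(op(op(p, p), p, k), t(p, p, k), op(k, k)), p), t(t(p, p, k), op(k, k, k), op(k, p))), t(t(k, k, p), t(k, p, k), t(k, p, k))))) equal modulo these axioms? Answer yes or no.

Answer: yes — both canonical forms are op(k, k, k, p, t(op(k, p, p, p), t(p, p, k), op(k, k)), t(t(k, k, p), t(k, p, k), t(k, p, k)), t(t(p, p, k), op(k, k, k), op(k, p)))

Derivation:
Left:  op(k, p, k, t(t(k, k, p), t(k, p, k), t(k, p, k)), op(t(op(k, op(op(p, p), p)), t(p, p, k), op(k, k)), k), t(t(p, p, k), op(op(k, k), k), op(k, p)))
  Merge nested applications:  op(k, p, k, t(t(k, k, p), t(k, p, k), t(k, p, k)), t(op(k, op(op(p, p), p)), t(p, p, k), op(k, k)), k, t(t(p, p, k), op(op(k, k), k), op(k, p)))
  Simplify inside:  t(op(k, op(op(p, p), p)), t(p, p, k), op(k, k))  →  t(op(k, p, p, p), t(p, p, k), op(k, k))
  Canonicalize subterm:  t(t(p, p, k), op(op(k, k), k), op(k, p))  →  t(t(p, p, k), op(k, k, k), op(k, p))
  Sort:  op(k, k, k, p, t(op(k, p, p, p), t(p, p, k), op(k, k)), t(t(k, k, p), t(k, p, k), t(k, p, k)), t(t(p, p, k), op(k, k, k), op(k, p)))
Right:  op(k, op(op(k, k), op(op(op(t(op(op(p, p), p, k), t(p, p, k), op(k, k)), p), t(t(p, p, k), op(k, k, k), op(k, p))), t(t(k, k, p), t(k, p, k), t(k, p, k)))))
  Flatten:  op(k, k, k, t(op(op(p, p), p, k), t(p, p, k), op(k, k)), p, t(t(p, p, k), op(k, k, k), op(k, p)), t(t(k, k, p), t(k, p, k), t(k, p, k)))
  Simplify inside:  t(op(op(p, p), p, k), t(p, p, k), op(k, k))  →  t(op(k, p, p, p), t(p, p, k), op(k, k))
  Sort:  op(k, k, k, p, t(op(k, p, p, p), t(p, p, k), op(k, k)), t(t(k, k, p), t(k, p, k), t(k, p, k)), t(t(p, p, k), op(k, k, k), op(k, p)))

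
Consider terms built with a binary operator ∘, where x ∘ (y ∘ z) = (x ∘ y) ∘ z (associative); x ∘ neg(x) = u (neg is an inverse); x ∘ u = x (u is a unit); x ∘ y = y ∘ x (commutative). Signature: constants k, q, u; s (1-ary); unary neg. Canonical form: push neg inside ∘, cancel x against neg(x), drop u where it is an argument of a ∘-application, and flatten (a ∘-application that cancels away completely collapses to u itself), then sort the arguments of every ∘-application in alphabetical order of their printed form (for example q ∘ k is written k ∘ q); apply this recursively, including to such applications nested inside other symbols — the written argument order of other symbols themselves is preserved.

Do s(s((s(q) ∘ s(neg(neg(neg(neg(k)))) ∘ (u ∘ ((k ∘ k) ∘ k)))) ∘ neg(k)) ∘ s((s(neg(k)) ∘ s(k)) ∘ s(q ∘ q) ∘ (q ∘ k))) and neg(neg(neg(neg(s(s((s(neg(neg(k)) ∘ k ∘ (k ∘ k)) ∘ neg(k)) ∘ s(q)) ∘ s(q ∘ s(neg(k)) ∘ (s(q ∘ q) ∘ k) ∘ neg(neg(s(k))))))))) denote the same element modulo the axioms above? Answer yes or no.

Answer: yes — both canonical forms are s(s(k ∘ q ∘ s(k) ∘ s(neg(k)) ∘ s(q ∘ q)) ∘ s(neg(k) ∘ s(k ∘ k ∘ k ∘ k) ∘ s(q)))

Derivation:
Left:  s(s((s(q) ∘ s(neg(neg(neg(neg(k)))) ∘ (u ∘ ((k ∘ k) ∘ k)))) ∘ neg(k)) ∘ s((s(neg(k)) ∘ s(k)) ∘ s(q ∘ q) ∘ (q ∘ k)))
  Focus inside:  s((s(q) ∘ s(neg(neg(neg(neg(k)))) ∘ (u ∘ ((k ∘ k) ∘ k)))) ∘ neg(k)) ∘ s((s(neg(k)) ∘ s(k)) ∘ s(q ∘ q) ∘ (q ∘ k))
  Push neg inside:  distribute neg over ∘ and collapse double neg
  Combine occurrences:  s(neg(k) ∘ s(k ∘ k ∘ k ∘ k) ∘ s(q)) ∘ s(k ∘ q ∘ s(k) ∘ s(neg(k)) ∘ s(q ∘ q))
  Sort arguments:  s(k ∘ q ∘ s(k) ∘ s(neg(k)) ∘ s(q ∘ q)) ∘ s(neg(k) ∘ s(k ∘ k ∘ k ∘ k) ∘ s(q))
  Rebuild:  s(s(k ∘ q ∘ s(k) ∘ s(neg(k)) ∘ s(q ∘ q)) ∘ s(neg(k) ∘ s(k ∘ k ∘ k ∘ k) ∘ s(q)))
Right:  neg(neg(neg(neg(s(s((s(neg(neg(k)) ∘ k ∘ (k ∘ k)) ∘ neg(k)) ∘ s(q)) ∘ s(q ∘ s(neg(k)) ∘ (s(q ∘ q) ∘ k) ∘ neg(neg(s(k)))))))))
  Push neg inside:  distribute neg over ∘ and collapse double neg
  Collect terms:  s(s(k ∘ q ∘ s(k) ∘ s(neg(k)) ∘ s(q ∘ q)) ∘ s(neg(k) ∘ s(k ∘ k ∘ k ∘ k) ∘ s(q)))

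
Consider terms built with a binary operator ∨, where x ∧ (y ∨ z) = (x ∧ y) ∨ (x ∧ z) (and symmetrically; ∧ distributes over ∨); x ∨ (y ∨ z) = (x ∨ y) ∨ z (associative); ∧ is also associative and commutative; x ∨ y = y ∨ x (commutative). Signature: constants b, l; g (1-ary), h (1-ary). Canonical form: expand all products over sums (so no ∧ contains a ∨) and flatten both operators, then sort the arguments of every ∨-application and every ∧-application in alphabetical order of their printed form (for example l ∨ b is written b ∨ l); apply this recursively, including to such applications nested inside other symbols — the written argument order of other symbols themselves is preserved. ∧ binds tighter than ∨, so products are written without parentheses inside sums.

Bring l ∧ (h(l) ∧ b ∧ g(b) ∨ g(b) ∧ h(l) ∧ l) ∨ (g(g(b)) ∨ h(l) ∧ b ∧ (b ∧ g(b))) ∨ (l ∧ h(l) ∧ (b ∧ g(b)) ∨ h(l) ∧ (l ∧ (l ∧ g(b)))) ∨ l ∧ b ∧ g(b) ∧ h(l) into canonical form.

Answer: b ∧ b ∧ g(b) ∧ h(l) ∨ b ∧ g(b) ∧ h(l) ∧ l ∨ b ∧ g(b) ∧ h(l) ∧ l ∨ b ∧ g(b) ∧ h(l) ∧ l ∨ g(b) ∧ h(l) ∧ l ∧ l ∨ g(b) ∧ h(l) ∧ l ∧ l ∨ g(g(b))

Derivation:
Expand products over sums:  b ∧ g(b) ∧ h(l) ∧ l ∨ g(b) ∧ h(l) ∧ l ∧ l ∨ g(g(b)) ∨ b ∧ b ∧ g(b) ∧ h(l) ∨ b ∧ g(b) ∧ h(l) ∧ l ∨ g(b) ∧ h(l) ∧ l ∧ l ∨ b ∧ g(b) ∧ h(l) ∧ l
Sort:  b ∧ b ∧ g(b) ∧ h(l) ∨ b ∧ g(b) ∧ h(l) ∧ l ∨ b ∧ g(b) ∧ h(l) ∧ l ∨ b ∧ g(b) ∧ h(l) ∧ l ∨ g(b) ∧ h(l) ∧ l ∧ l ∨ g(b) ∧ h(l) ∧ l ∧ l ∨ g(g(b))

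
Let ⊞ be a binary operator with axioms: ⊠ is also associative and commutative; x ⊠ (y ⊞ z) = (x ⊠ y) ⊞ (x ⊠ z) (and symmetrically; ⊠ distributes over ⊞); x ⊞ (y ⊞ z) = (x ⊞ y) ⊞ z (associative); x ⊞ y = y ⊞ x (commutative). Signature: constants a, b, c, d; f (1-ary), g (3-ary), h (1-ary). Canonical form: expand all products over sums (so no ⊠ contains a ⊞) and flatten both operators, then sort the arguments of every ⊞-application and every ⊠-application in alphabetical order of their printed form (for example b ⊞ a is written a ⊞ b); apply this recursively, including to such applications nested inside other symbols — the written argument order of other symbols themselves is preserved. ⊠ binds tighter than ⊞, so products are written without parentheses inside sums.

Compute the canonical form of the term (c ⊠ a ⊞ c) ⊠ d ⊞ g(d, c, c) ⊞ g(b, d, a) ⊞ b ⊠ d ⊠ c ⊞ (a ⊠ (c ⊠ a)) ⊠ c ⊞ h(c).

Answer: a ⊠ a ⊠ c ⊠ c ⊞ a ⊠ c ⊠ d ⊞ b ⊠ c ⊠ d ⊞ c ⊠ d ⊞ g(b, d, a) ⊞ g(d, c, c) ⊞ h(c)

Derivation:
Expand products over sums:  a ⊠ c ⊠ d ⊞ c ⊠ d ⊞ g(d, c, c) ⊞ g(b, d, a) ⊞ b ⊠ c ⊠ d ⊞ a ⊠ a ⊠ c ⊠ c ⊞ h(c)
Sort:  a ⊠ a ⊠ c ⊠ c ⊞ a ⊠ c ⊠ d ⊞ b ⊠ c ⊠ d ⊞ c ⊠ d ⊞ g(b, d, a) ⊞ g(d, c, c) ⊞ h(c)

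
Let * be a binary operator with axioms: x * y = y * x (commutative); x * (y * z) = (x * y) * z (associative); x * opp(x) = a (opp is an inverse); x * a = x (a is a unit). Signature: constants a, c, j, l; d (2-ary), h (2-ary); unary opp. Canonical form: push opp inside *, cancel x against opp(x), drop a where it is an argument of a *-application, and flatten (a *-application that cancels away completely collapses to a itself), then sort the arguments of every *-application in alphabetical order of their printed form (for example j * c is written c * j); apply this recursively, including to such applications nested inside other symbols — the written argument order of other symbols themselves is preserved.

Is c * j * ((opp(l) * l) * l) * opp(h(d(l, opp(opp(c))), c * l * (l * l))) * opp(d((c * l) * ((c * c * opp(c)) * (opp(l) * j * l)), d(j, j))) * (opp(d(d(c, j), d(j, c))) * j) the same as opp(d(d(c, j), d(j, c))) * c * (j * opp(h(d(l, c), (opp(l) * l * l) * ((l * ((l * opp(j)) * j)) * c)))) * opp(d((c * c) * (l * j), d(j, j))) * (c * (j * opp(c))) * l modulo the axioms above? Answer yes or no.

Left:  c * j * ((opp(l) * l) * l) * opp(h(d(l, opp(opp(c))), c * l * (l * l))) * opp(d((c * l) * ((c * c * opp(c)) * (opp(l) * j * l)), d(j, j))) * (opp(d(d(c, j), d(j, c))) * j)
  Push opp inside:  distribute opp over * and collapse double opp
  Combine occurrences:  c * j * j * l * opp(h(d(l, c), c * l * l * l)) * opp(d(c * c * j * l, d(j, j))) * opp(d(d(c, j), d(j, c)))
  Sort arguments:  c * j * j * l * opp(d(c * c * j * l, d(j, j))) * opp(d(d(c, j), d(j, c))) * opp(h(d(l, c), c * l * l * l))
Right:  opp(d(d(c, j), d(j, c))) * c * (j * opp(h(d(l, c), (opp(l) * l * l) * ((l * ((l * opp(j)) * j)) * c)))) * opp(d((c * c) * (l * j), d(j, j))) * (c * (j * opp(c))) * l
  Collect terms:  opp(d(d(c, j), d(j, c))) * c * j * j * opp(h(d(l, c), c * l * l * l)) * opp(d(c * c * j * l, d(j, j))) * l
  Sort arguments:  c * j * j * l * opp(d(c * c * j * l, d(j, j))) * opp(d(d(c, j), d(j, c))) * opp(h(d(l, c), c * l * l * l))

Answer: yes — both canonical forms are c * j * j * l * opp(d(c * c * j * l, d(j, j))) * opp(d(d(c, j), d(j, c))) * opp(h(d(l, c), c * l * l * l))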